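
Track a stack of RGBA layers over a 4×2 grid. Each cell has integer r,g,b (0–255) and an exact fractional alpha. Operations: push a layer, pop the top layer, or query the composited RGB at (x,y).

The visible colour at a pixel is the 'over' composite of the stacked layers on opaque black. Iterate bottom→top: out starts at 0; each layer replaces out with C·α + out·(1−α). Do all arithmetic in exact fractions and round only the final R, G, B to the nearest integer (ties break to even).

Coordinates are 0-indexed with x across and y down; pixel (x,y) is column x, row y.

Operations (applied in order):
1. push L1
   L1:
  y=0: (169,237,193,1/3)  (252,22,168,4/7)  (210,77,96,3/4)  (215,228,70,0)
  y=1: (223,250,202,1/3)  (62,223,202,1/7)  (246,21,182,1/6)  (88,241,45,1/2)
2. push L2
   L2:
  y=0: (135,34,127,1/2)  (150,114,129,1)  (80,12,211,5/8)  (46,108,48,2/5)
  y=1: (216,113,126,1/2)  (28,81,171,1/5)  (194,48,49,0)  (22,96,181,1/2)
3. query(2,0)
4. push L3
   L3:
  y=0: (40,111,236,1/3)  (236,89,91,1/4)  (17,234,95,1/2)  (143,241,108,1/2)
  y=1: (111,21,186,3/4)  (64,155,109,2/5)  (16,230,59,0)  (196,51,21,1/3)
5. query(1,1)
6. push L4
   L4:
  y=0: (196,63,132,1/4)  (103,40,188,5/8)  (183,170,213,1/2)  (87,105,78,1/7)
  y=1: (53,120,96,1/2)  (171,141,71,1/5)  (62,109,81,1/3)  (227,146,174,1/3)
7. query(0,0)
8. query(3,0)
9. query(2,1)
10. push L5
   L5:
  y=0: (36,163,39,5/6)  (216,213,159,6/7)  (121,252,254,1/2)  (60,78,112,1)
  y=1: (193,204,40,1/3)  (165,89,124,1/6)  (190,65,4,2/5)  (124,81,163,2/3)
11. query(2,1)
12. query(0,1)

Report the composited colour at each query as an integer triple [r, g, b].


(2,0) stack=L1,L2; from [0,0,0]:
+L1 (α=3/4) → [315/2, 231/4, 72]
+L2 (α=5/8) → [1745/16, 933/32, 1271/8]
rounded: [109, 29, 159]

at x=1,y=1 over L1,L2,L3:
L1 α=1/7: [62/7, 223/7, 202/7]
L2 α=1/5: [444/35, 1459/35, 401/7]
L3 α=2/5: [5812/175, 15227/175, 2729/35]
→ [33, 87, 78]

(0,0) stack=L1,L2,L3,L4; from [0,0,0]:
after L1 α=1/3: [169/3, 79, 193/3]
after L2 α=1/2: [287/3, 113/2, 287/3]
after L3 α=1/3: [694/9, 224/3, 1282/9]
after L4 α=1/4: [641/6, 287/4, 839/6]
= [107, 72, 140]

(3,0) stack=L1,L2,L3,L4; from [0,0,0]:
+L1 (α=0) → [0, 0, 0]
+L2 (α=2/5) → [92/5, 216/5, 96/5]
+L3 (α=1/2) → [807/10, 1421/10, 318/5]
+L4 (α=1/7) → [408/5, 684/5, 2298/35]
rounded: [82, 137, 66]

query (2,1) [L1,L2,L3,L4] — begin 0,0,0
L1 α=1/6: [41, 7/2, 91/3]
L2 α=0: [41, 7/2, 91/3]
L3 α=0: [41, 7/2, 91/3]
L4 α=1/3: [48, 116/3, 425/9]
rounded: [48, 39, 47]

query (2,1) [L1,L2,L3,L4,L5] — begin 0,0,0
after L1 α=1/6: [41, 7/2, 91/3]
after L2 α=0: [41, 7/2, 91/3]
after L3 α=0: [41, 7/2, 91/3]
after L4 α=1/3: [48, 116/3, 425/9]
after L5 α=2/5: [524/5, 246/5, 449/15]
= [105, 49, 30]

(0,1) stack=L1,L2,L3,L4,L5; from [0,0,0]:
after L1 α=1/3: [223/3, 250/3, 202/3]
after L2 α=1/2: [871/6, 589/6, 290/3]
after L3 α=3/4: [2869/24, 967/24, 491/3]
after L4 α=1/2: [4141/48, 3847/48, 779/6]
after L5 α=1/3: [8773/72, 8743/72, 899/9]
= [122, 121, 100]


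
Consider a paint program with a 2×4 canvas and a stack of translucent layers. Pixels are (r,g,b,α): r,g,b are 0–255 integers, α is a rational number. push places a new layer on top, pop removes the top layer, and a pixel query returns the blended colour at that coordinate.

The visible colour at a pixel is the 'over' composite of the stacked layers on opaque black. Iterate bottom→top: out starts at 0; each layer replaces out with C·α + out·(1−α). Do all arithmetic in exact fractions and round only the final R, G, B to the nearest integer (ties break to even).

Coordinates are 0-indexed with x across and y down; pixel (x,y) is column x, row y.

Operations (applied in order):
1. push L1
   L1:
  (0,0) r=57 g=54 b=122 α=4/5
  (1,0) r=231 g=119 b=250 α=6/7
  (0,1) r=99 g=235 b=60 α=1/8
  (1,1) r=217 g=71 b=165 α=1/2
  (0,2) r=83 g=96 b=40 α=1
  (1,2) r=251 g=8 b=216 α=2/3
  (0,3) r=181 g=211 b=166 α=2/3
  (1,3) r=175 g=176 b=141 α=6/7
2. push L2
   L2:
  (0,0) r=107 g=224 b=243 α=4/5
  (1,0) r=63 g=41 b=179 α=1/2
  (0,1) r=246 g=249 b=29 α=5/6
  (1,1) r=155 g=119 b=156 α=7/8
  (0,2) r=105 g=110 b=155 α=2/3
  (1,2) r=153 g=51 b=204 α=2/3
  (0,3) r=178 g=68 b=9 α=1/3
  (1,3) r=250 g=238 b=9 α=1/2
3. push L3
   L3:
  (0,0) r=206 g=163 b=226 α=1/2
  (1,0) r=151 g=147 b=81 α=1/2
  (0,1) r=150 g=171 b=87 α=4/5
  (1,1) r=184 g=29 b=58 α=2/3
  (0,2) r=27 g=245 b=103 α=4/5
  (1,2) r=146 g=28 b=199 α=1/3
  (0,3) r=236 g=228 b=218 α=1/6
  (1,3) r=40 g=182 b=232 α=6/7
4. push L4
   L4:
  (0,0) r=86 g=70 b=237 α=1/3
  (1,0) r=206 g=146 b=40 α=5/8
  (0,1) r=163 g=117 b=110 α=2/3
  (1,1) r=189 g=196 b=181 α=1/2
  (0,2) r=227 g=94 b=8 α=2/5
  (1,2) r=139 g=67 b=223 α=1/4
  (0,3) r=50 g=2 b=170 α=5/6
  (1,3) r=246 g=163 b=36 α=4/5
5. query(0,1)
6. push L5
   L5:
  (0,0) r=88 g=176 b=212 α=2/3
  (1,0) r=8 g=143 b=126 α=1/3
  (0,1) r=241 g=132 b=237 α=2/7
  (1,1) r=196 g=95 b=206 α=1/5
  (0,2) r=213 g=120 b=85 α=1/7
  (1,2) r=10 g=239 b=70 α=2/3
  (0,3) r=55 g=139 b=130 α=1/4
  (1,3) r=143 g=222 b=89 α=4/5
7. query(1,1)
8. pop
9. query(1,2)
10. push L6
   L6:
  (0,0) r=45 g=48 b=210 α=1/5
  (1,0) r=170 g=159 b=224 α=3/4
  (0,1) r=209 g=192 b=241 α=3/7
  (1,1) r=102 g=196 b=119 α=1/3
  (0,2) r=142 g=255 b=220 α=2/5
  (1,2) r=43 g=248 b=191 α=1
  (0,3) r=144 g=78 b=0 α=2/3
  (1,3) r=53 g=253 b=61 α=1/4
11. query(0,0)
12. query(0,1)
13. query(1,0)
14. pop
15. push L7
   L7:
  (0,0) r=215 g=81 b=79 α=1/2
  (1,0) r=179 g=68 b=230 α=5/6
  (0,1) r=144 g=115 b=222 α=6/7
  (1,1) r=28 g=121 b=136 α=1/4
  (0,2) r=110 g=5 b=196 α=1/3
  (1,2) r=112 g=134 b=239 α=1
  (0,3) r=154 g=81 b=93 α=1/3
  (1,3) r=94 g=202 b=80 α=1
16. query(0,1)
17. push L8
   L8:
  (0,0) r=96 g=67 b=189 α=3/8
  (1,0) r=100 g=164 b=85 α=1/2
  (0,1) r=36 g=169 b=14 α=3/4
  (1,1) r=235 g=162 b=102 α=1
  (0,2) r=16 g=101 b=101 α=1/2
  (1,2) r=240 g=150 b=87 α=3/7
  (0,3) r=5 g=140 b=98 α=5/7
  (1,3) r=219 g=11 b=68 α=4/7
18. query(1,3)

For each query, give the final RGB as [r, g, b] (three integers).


(0,1) stack=L1,L2,L3,L4; from [0,0,0]:
after L1 α=1/8: [99/8, 235/8, 15/2]
after L2 α=5/6: [3313/16, 10195/48, 305/12]
after L3 α=4/5: [12913/80, 43027/240, 4481/60]
after L4 α=2/3: [38993/240, 99187/720, 17681/180]
rounded: [162, 138, 98]

at x=1,y=1 over L1,L2,L3,L4,L5:
L1 α=1/2: [217/2, 71/2, 165/2]
L2 α=7/8: [2387/16, 1737/16, 2349/16]
L3 α=2/3: [8275/48, 2665/48, 4205/48]
L4 α=1/2: [17347/96, 12073/96, 12893/96]
L5 α=1/5: [22051/120, 14353/120, 17837/120]
= [184, 120, 149]

query (1,2) [L1,L2,L3,L4] — begin 0,0,0
+L1 (α=2/3) → [502/3, 16/3, 144]
+L2 (α=2/3) → [1420/9, 322/9, 184]
+L3 (α=1/3) → [4154/27, 896/27, 189]
+L4 (α=1/4) → [5405/36, 1499/36, 395/2]
rounded: [150, 42, 198]

(0,0) stack=L1,L2,L3,L4,L6; from [0,0,0]:
L1 α=4/5: [228/5, 216/5, 488/5]
L2 α=4/5: [2368/25, 4696/25, 5348/25]
L3 α=1/2: [3759/25, 8771/50, 5499/25]
L4 α=1/3: [9668/75, 3507/25, 5641/25]
L6 α=1/5: [42047/375, 15228/125, 27814/125]
→ [112, 122, 223]

query (0,1) [L1,L2,L3,L4,L6] — begin 0,0,0
after L1 α=1/8: [99/8, 235/8, 15/2]
after L2 α=5/6: [3313/16, 10195/48, 305/12]
after L3 α=4/5: [12913/80, 43027/240, 4481/60]
after L4 α=2/3: [38993/240, 99187/720, 17681/180]
after L6 α=3/7: [76613/420, 28981/180, 50216/315]
= [182, 161, 159]

at x=1,y=0 over L1,L2,L3,L4,L6:
+L1 (α=6/7) → [198, 102, 1500/7]
+L2 (α=1/2) → [261/2, 143/2, 2753/14]
+L3 (α=1/2) → [563/4, 437/4, 3887/28]
+L4 (α=5/8) → [5809/32, 4231/32, 17261/224]
+L6 (α=3/4) → [22129/128, 19495/128, 167789/896]
rounded: [173, 152, 187]

(0,1) stack=L1,L2,L3,L4,L7; from [0,0,0]:
after L1 α=1/8: [99/8, 235/8, 15/2]
after L2 α=5/6: [3313/16, 10195/48, 305/12]
after L3 α=4/5: [12913/80, 43027/240, 4481/60]
after L4 α=2/3: [38993/240, 99187/720, 17681/180]
after L7 α=6/7: [246353/1680, 85141/720, 257441/1260]
= [147, 118, 204]

query (1,3) [L1,L2,L3,L4,L7,L8] — begin 0,0,0
after L1 α=6/7: [150, 1056/7, 846/7]
after L2 α=1/2: [200, 1361/7, 909/14]
after L3 α=6/7: [440/7, 9005/49, 20397/98]
after L4 α=4/5: [7328/35, 40953/245, 34509/490]
after L7 α=1: [94, 202, 80]
after L8 α=4/7: [1158/7, 650/7, 512/7]
= [165, 93, 73]


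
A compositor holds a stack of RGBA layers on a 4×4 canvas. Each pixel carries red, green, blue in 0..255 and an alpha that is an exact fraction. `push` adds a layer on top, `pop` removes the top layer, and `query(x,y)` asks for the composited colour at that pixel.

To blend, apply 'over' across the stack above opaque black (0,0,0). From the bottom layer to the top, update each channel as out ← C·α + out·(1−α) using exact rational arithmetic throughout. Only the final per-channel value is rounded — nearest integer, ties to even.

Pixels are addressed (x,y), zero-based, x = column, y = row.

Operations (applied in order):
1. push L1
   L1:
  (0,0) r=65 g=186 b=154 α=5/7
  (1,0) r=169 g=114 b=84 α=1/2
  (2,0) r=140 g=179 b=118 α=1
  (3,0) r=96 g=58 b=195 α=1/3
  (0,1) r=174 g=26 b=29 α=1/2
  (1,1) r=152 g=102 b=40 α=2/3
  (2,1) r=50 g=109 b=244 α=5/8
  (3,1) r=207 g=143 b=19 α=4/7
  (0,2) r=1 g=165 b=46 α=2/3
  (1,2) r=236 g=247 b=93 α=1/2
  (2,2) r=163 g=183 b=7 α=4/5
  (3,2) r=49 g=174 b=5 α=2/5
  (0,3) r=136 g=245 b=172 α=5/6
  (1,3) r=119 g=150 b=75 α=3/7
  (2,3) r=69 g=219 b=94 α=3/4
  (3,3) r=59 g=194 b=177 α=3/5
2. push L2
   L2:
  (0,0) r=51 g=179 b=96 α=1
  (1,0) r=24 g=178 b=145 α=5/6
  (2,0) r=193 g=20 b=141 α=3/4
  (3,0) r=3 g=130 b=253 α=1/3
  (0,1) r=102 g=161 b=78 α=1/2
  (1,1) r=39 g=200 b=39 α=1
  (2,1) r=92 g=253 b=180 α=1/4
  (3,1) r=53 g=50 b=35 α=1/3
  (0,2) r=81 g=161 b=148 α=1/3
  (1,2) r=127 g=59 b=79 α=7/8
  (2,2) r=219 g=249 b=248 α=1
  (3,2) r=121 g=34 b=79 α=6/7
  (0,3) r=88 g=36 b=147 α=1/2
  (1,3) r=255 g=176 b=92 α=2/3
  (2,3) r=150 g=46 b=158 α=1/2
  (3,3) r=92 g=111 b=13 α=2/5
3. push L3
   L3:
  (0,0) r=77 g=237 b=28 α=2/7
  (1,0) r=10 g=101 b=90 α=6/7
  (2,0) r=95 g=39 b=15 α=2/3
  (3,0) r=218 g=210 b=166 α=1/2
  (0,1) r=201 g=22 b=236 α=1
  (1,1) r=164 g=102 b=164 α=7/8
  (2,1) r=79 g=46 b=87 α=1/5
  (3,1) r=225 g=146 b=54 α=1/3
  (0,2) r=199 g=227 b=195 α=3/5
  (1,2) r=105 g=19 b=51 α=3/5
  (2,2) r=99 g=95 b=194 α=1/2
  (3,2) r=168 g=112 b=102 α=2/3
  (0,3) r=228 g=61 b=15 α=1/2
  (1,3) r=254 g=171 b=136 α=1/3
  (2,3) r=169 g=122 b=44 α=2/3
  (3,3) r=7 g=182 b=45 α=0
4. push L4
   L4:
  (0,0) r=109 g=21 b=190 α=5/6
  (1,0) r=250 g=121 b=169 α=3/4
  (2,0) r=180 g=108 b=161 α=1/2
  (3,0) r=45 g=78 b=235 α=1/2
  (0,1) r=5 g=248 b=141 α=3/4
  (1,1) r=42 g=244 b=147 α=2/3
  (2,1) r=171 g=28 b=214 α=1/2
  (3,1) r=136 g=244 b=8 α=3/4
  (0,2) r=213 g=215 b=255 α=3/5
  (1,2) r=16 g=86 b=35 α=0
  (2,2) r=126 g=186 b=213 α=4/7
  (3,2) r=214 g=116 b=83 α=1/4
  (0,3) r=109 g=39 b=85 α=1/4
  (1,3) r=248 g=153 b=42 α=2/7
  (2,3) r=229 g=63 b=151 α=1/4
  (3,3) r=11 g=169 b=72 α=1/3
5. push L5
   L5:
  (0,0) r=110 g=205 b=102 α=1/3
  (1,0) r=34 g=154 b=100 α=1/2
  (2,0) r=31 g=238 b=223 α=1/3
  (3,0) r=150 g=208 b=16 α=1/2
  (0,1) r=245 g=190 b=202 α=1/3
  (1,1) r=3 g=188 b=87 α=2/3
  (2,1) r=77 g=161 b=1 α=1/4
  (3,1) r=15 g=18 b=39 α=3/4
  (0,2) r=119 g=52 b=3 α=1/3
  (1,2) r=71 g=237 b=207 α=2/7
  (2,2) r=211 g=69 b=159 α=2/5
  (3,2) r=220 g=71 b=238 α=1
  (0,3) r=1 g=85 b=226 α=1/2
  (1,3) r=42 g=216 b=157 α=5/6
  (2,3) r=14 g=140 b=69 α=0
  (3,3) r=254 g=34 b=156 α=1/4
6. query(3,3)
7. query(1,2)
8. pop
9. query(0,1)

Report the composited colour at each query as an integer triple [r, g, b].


at x=3,y=3 over L1,L2,L3,L4,L5:
L1 α=3/5: [177/5, 582/5, 531/5]
L2 α=2/5: [1451/25, 2856/25, 1723/25]
L3 α=0: [1451/25, 2856/25, 1723/25]
L4 α=1/3: [1059/25, 9937/75, 5246/75]
L5 α=1/4: [9527/100, 10787/100, 4573/50]
= [95, 108, 91]

at x=1,y=2 over L1,L2,L3,L4,L5:
after L1 α=1/2: [118, 247/2, 93/2]
after L2 α=7/8: [1007/8, 1073/16, 1199/16]
after L3 α=3/5: [2267/20, 1529/40, 2423/40]
after L4 α=0: [2267/20, 1529/40, 2423/40]
after L5 α=2/7: [405/4, 5321/56, 5735/56]
→ [101, 95, 102]

query (0,1) [L1,L2,L3,L4] — begin 0,0,0
after L1 α=1/2: [87, 13, 29/2]
after L2 α=1/2: [189/2, 87, 185/4]
after L3 α=1: [201, 22, 236]
after L4 α=3/4: [54, 383/2, 659/4]
rounded: [54, 192, 165]


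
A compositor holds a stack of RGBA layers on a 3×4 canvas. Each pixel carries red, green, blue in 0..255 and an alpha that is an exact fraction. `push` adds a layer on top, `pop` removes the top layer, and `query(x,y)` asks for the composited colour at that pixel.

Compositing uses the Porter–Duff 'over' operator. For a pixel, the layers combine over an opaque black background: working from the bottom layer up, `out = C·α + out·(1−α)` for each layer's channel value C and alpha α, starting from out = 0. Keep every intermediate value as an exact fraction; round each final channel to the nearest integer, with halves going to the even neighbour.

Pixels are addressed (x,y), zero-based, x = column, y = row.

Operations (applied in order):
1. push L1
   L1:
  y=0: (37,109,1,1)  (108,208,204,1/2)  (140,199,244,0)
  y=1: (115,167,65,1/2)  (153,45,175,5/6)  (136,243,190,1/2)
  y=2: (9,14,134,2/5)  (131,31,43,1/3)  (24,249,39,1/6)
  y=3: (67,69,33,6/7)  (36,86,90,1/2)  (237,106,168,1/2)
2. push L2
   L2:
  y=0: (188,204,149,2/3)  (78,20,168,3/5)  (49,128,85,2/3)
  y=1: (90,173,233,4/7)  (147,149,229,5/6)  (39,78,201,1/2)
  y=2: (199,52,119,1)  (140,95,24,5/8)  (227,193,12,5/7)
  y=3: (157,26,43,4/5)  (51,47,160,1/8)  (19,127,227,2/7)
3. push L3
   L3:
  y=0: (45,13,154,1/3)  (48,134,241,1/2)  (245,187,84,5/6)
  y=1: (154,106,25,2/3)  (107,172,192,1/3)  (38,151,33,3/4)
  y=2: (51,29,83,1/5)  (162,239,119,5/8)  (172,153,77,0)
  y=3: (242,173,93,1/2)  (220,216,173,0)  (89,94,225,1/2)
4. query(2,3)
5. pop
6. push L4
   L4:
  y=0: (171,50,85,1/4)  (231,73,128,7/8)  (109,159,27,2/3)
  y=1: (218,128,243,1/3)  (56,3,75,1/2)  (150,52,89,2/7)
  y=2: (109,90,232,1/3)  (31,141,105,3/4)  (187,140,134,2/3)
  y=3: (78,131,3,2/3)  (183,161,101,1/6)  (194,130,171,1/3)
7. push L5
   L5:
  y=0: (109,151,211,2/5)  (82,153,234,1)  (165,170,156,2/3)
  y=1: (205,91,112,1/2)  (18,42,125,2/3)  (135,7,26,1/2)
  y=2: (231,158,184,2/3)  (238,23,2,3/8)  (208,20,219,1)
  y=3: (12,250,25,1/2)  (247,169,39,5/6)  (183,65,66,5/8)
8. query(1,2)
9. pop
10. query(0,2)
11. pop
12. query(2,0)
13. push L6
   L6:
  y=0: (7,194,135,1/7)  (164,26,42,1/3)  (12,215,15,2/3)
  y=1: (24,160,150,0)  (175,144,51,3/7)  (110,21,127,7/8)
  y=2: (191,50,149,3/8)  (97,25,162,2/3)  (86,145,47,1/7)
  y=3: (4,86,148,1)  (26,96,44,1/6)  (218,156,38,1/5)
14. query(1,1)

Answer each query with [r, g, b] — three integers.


at x=2,y=3 over L1,L2,L3:
after L1 α=1/2: [237/2, 53, 84]
after L2 α=2/7: [1261/14, 519/7, 874/7]
after L3 α=1/2: [2507/28, 1177/14, 2449/14]
= [90, 84, 175]

at x=1,y=2 over L1,L2,L4,L5:
after L1 α=1/3: [131/3, 31/3, 43/3]
after L2 α=5/8: [831/8, 253/4, 163/8]
after L4 α=3/4: [1575/32, 1945/16, 2683/32]
after L5 α=3/8: [30723/256, 10829/128, 13607/256]
rounded: [120, 85, 53]

at x=0,y=2 over L1,L2,L4:
after L1 α=2/5: [18/5, 28/5, 268/5]
after L2 α=1: [199, 52, 119]
after L4 α=1/3: [169, 194/3, 470/3]
rounded: [169, 65, 157]

at x=2,y=0 over L1,L2:
+L1 (α=0) → [0, 0, 0]
+L2 (α=2/3) → [98/3, 256/3, 170/3]
rounded: [33, 85, 57]

query (1,1) [L1,L2,L6] — begin 0,0,0
L1 α=5/6: [255/2, 75/2, 875/6]
L2 α=5/6: [575/4, 1565/12, 7745/36]
L6 α=3/7: [1100/7, 2861/21, 9122/63]
= [157, 136, 145]


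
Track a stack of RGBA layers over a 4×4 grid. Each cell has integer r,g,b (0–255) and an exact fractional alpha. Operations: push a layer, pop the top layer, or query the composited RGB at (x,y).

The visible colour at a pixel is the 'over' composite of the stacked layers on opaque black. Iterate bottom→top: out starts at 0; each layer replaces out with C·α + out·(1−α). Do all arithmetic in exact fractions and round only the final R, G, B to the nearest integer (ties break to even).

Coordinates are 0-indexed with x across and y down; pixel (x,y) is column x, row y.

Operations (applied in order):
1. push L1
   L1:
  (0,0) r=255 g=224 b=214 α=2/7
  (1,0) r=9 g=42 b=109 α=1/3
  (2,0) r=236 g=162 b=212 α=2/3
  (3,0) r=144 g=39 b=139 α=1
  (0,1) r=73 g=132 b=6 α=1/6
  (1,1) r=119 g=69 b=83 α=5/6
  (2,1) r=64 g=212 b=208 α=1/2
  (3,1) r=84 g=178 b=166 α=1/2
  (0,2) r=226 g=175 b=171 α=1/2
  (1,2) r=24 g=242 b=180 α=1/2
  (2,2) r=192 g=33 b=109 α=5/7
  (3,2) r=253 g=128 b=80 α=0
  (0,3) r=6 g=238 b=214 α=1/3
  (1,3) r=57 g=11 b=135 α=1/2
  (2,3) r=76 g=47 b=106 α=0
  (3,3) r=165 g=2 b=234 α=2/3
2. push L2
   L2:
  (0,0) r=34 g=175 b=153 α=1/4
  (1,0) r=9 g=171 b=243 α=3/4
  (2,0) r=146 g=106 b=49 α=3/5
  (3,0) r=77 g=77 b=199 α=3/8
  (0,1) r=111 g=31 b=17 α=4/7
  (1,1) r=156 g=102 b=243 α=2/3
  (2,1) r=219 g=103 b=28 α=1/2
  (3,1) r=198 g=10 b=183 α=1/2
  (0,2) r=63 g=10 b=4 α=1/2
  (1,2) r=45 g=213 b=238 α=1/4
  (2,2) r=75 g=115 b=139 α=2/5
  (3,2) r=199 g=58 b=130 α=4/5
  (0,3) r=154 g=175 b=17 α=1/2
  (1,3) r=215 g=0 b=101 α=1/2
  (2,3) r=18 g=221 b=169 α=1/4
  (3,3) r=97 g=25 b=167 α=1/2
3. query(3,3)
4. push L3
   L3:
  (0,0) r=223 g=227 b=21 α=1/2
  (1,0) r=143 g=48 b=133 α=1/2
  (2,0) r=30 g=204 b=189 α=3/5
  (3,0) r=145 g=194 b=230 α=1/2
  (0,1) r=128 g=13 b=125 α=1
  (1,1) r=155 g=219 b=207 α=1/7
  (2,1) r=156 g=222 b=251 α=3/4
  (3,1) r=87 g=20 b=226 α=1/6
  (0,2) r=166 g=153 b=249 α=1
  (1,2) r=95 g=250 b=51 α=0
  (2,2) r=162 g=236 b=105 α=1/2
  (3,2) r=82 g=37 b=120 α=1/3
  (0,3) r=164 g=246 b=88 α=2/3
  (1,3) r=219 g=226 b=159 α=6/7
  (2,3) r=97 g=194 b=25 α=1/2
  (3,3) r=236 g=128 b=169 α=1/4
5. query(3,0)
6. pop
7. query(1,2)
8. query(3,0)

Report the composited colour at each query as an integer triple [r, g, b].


query (3,3) [L1,L2] — begin 0,0,0
after L1 α=2/3: [110, 4/3, 156]
after L2 α=1/2: [207/2, 79/6, 323/2]
rounded: [104, 13, 162]

at x=3,y=0 over L1,L2,L3:
after L1 α=1: [144, 39, 139]
after L2 α=3/8: [951/8, 213/4, 323/2]
after L3 α=1/2: [2111/16, 989/8, 783/4]
rounded: [132, 124, 196]

(1,2) stack=L1,L2; from [0,0,0]:
after L1 α=1/2: [12, 121, 90]
after L2 α=1/4: [81/4, 144, 127]
= [20, 144, 127]

query (3,0) [L1,L2] — begin 0,0,0
after L1 α=1: [144, 39, 139]
after L2 α=3/8: [951/8, 213/4, 323/2]
rounded: [119, 53, 162]


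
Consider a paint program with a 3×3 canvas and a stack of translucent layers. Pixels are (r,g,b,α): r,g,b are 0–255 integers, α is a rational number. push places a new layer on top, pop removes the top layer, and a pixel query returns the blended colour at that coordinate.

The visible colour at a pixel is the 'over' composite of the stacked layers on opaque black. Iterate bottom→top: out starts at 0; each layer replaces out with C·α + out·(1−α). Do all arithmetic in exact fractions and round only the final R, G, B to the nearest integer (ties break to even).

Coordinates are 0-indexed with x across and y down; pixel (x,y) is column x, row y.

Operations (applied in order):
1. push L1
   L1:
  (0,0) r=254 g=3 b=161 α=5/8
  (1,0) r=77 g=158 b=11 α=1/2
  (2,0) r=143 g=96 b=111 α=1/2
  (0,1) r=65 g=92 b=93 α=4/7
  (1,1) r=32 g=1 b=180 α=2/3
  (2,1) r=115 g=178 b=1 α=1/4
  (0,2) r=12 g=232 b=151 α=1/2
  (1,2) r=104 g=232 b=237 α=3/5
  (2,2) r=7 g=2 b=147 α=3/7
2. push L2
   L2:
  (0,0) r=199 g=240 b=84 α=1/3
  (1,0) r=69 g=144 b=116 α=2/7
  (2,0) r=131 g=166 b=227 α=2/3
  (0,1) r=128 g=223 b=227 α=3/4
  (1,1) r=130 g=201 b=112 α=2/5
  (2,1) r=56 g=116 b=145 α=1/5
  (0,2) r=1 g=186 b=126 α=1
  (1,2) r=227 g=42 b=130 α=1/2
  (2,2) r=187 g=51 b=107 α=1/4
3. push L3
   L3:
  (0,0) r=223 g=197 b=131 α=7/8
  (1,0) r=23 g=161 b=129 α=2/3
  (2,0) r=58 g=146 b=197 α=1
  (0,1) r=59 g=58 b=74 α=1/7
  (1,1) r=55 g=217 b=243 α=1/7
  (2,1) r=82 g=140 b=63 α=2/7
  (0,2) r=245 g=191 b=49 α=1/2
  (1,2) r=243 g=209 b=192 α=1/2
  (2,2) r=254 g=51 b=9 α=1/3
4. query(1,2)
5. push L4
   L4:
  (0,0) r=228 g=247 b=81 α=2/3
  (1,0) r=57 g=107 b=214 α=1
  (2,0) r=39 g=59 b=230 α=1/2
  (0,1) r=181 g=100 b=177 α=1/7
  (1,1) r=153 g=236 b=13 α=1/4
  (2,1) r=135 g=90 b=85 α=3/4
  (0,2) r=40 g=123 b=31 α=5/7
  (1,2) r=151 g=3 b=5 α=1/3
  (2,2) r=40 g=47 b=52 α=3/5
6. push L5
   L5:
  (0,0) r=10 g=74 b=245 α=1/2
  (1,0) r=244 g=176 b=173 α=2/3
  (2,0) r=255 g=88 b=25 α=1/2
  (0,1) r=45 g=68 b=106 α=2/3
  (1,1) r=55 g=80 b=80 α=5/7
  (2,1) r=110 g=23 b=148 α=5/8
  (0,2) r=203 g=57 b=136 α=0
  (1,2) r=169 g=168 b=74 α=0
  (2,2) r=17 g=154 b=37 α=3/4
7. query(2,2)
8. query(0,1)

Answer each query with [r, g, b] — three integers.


query (1,2) [L1,L2,L3] — begin 0,0,0
after L1 α=3/5: [312/5, 696/5, 711/5]
after L2 α=1/2: [1447/10, 453/5, 1361/10]
after L3 α=1/2: [3877/20, 749/5, 3281/20]
→ [194, 150, 164]

at x=2,y=2 over L1,L2,L3,L4,L5:
L1 α=3/7: [3, 6/7, 63]
L2 α=1/4: [49, 375/28, 74]
L3 α=1/3: [352/3, 363/14, 157/3]
L4 α=3/5: [1064/15, 270/7, 782/15]
L5 α=3/4: [1829/60, 876/7, 2447/60]
= [30, 125, 41]

at x=0,y=1 over L1,L2,L3,L4,L5:
+L1 (α=4/7) → [260/7, 368/7, 372/7]
+L2 (α=3/4) → [737/7, 5051/28, 5139/28]
+L3 (α=1/7) → [4835/49, 15965/98, 16453/98]
+L4 (α=1/7) → [37879/343, 52795/343, 58032/343]
+L5 (α=2/3) → [68749/1029, 99443/1029, 130748/1029]
→ [67, 97, 127]


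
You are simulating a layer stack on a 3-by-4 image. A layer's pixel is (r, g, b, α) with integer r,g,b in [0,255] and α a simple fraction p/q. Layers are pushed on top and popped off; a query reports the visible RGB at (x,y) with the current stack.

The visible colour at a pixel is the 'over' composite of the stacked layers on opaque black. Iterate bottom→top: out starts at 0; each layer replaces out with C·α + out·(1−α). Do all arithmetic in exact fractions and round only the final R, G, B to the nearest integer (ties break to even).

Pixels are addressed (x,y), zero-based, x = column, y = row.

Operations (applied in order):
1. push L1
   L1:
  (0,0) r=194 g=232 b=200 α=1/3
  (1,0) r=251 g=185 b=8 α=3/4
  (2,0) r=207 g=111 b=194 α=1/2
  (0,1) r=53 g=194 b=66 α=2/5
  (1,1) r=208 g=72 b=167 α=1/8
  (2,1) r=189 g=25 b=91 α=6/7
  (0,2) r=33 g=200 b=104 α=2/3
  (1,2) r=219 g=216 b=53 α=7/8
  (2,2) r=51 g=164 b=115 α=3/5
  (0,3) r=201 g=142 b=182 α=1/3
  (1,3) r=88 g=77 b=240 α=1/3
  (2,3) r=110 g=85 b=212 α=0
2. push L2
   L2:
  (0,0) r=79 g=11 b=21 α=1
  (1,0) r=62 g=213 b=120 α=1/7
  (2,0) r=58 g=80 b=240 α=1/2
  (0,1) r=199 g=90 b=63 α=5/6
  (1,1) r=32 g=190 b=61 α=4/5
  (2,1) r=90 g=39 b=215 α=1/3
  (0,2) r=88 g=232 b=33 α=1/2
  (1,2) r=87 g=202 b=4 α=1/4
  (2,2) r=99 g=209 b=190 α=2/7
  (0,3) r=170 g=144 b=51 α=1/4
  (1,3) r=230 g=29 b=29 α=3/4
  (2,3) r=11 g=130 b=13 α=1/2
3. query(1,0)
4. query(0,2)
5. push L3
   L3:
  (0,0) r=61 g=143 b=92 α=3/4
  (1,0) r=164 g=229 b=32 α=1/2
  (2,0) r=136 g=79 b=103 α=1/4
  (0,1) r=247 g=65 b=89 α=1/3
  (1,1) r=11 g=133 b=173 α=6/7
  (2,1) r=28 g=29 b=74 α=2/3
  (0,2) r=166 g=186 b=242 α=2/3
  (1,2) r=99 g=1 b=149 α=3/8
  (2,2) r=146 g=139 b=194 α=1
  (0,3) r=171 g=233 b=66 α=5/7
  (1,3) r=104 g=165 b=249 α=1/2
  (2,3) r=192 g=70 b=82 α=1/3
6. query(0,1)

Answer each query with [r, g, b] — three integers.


query (1,0) [L1,L2] — begin 0,0,0
after L1 α=3/4: [753/4, 555/4, 6]
after L2 α=1/7: [2383/14, 2091/14, 156/7]
= [170, 149, 22]

query (0,2) [L1,L2] — begin 0,0,0
after L1 α=2/3: [22, 400/3, 208/3]
after L2 α=1/2: [55, 548/3, 307/6]
rounded: [55, 183, 51]

query (0,1) [L1,L2,L3] — begin 0,0,0
after L1 α=2/5: [106/5, 388/5, 132/5]
after L2 α=5/6: [5081/30, 1319/15, 569/10]
after L3 α=1/3: [8786/45, 3613/45, 338/5]
→ [195, 80, 68]


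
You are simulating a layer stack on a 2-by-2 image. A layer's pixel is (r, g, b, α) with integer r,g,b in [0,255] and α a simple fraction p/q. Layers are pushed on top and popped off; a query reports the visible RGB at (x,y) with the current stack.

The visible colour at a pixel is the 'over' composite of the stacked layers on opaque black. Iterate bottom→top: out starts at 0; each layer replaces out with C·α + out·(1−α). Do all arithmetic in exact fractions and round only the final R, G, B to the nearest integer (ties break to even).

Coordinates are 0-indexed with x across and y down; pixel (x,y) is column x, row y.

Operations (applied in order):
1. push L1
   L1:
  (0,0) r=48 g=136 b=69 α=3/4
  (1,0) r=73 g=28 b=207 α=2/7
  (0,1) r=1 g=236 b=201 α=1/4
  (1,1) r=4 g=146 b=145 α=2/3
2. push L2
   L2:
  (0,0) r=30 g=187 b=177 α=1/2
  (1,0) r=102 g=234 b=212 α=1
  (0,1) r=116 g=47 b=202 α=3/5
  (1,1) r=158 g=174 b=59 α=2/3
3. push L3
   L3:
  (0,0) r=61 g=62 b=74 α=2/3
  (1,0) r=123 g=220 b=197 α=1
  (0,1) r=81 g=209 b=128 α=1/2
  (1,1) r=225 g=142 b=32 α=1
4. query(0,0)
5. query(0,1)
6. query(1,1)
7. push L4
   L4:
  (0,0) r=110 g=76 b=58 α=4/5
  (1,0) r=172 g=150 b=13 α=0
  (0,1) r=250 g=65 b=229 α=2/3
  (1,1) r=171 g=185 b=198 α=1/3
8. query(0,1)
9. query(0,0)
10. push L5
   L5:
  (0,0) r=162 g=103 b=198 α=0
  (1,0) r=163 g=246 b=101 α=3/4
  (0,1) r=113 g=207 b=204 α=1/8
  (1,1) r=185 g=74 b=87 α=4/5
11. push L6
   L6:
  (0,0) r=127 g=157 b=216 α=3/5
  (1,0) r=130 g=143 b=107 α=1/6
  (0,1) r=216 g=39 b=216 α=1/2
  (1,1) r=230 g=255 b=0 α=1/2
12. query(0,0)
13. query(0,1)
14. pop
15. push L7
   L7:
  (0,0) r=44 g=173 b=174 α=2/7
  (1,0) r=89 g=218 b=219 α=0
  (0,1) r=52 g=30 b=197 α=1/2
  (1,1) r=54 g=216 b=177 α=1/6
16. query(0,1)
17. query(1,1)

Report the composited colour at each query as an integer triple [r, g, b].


at x=0,y=0 over L1,L2,L3:
L1 α=3/4: [36, 102, 207/4]
L2 α=1/2: [33, 289/2, 915/8]
L3 α=2/3: [155/3, 179/2, 2099/24]
→ [52, 90, 87]

(0,1) stack=L1,L2,L3; from [0,0,0]:
after L1 α=1/4: [1/4, 59, 201/4]
after L2 α=3/5: [697/10, 259/5, 1413/10]
after L3 α=1/2: [1507/20, 652/5, 2693/20]
= [75, 130, 135]

at x=1,y=1 over L1,L2,L3:
+L1 (α=2/3) → [8/3, 292/3, 290/3]
+L2 (α=2/3) → [956/9, 1336/9, 644/9]
+L3 (α=1) → [225, 142, 32]
= [225, 142, 32]

at x=0,y=1 over L1,L2,L3,L4:
after L1 α=1/4: [1/4, 59, 201/4]
after L2 α=3/5: [697/10, 259/5, 1413/10]
after L3 α=1/2: [1507/20, 652/5, 2693/20]
after L4 α=2/3: [11507/60, 434/5, 3951/20]
→ [192, 87, 198]

query (0,0) [L1,L2,L3,L4] — begin 0,0,0
after L1 α=3/4: [36, 102, 207/4]
after L2 α=1/2: [33, 289/2, 915/8]
after L3 α=2/3: [155/3, 179/2, 2099/24]
after L4 α=4/5: [295/3, 787/10, 7667/120]
→ [98, 79, 64]

query (0,0) [L1,L2,L3,L4,L5,L6] — begin 0,0,0
after L1 α=3/4: [36, 102, 207/4]
after L2 α=1/2: [33, 289/2, 915/8]
after L3 α=2/3: [155/3, 179/2, 2099/24]
after L4 α=4/5: [295/3, 787/10, 7667/120]
after L5 α=0: [295/3, 787/10, 7667/120]
after L6 α=3/5: [1733/15, 3142/25, 46547/300]
rounded: [116, 126, 155]

query (0,1) [L1,L2,L3,L4,L5,L6] — begin 0,0,0
+L1 (α=1/4) → [1/4, 59, 201/4]
+L2 (α=3/5) → [697/10, 259/5, 1413/10]
+L3 (α=1/2) → [1507/20, 652/5, 2693/20]
+L4 (α=2/3) → [11507/60, 434/5, 3951/20]
+L5 (α=1/8) → [87329/480, 4073/40, 31737/160]
+L6 (α=1/2) → [191009/960, 5633/80, 66297/320]
rounded: [199, 70, 207]

(0,1) stack=L1,L2,L3,L4,L5,L7; from [0,0,0]:
+L1 (α=1/4) → [1/4, 59, 201/4]
+L2 (α=3/5) → [697/10, 259/5, 1413/10]
+L3 (α=1/2) → [1507/20, 652/5, 2693/20]
+L4 (α=2/3) → [11507/60, 434/5, 3951/20]
+L5 (α=1/8) → [87329/480, 4073/40, 31737/160]
+L7 (α=1/2) → [112289/960, 5273/80, 63257/320]
= [117, 66, 198]

(1,1) stack=L1,L2,L3,L4,L5,L7; from [0,0,0]:
L1 α=2/3: [8/3, 292/3, 290/3]
L2 α=2/3: [956/9, 1336/9, 644/9]
L3 α=1: [225, 142, 32]
L4 α=1/3: [207, 469/3, 262/3]
L5 α=4/5: [947/5, 1357/15, 1306/15]
L7 α=1/6: [1001/6, 2005/18, 1837/18]
→ [167, 111, 102]


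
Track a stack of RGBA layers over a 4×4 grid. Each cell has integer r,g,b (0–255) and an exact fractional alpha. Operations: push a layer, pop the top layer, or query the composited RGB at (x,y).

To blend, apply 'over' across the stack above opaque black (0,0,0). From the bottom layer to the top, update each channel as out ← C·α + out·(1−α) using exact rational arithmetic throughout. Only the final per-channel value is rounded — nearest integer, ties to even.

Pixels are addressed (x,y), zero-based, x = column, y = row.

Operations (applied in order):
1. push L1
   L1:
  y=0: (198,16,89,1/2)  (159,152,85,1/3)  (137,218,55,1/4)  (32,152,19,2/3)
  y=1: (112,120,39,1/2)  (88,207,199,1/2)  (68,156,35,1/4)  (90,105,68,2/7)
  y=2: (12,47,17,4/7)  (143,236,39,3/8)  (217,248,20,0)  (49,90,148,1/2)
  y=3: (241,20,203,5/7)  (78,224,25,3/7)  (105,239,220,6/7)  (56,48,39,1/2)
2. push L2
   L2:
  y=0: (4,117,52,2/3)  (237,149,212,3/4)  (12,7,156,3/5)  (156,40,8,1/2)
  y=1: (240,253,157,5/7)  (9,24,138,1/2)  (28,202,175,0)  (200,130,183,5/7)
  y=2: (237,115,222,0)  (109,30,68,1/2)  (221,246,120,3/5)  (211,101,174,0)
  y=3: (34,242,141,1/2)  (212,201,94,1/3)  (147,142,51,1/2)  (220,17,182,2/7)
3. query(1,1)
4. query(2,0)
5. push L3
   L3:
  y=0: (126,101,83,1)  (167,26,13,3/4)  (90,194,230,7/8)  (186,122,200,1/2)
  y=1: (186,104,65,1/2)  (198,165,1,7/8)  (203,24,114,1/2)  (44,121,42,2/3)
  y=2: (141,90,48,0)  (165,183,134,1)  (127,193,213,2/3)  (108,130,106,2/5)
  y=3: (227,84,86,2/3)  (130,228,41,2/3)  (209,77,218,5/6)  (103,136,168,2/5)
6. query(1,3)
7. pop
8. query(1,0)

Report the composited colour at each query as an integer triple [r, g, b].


query (1,1) [L1,L2] — begin 0,0,0
L1 α=1/2: [44, 207/2, 199/2]
L2 α=1/2: [53/2, 255/4, 475/4]
= [26, 64, 119]

query (2,0) [L1,L2] — begin 0,0,0
L1 α=1/4: [137/4, 109/2, 55/4]
L2 α=3/5: [209/10, 26, 991/10]
→ [21, 26, 99]

(1,3) stack=L1,L2,L3; from [0,0,0]:
+L1 (α=3/7) → [234/7, 96, 75/7]
+L2 (α=1/3) → [1952/21, 131, 808/21]
+L3 (α=2/3) → [7412/63, 587/3, 2530/63]
= [118, 196, 40]

query (1,0) [L1,L2] — begin 0,0,0
after L1 α=1/3: [53, 152/3, 85/3]
after L2 α=3/4: [191, 1493/12, 1993/12]
→ [191, 124, 166]


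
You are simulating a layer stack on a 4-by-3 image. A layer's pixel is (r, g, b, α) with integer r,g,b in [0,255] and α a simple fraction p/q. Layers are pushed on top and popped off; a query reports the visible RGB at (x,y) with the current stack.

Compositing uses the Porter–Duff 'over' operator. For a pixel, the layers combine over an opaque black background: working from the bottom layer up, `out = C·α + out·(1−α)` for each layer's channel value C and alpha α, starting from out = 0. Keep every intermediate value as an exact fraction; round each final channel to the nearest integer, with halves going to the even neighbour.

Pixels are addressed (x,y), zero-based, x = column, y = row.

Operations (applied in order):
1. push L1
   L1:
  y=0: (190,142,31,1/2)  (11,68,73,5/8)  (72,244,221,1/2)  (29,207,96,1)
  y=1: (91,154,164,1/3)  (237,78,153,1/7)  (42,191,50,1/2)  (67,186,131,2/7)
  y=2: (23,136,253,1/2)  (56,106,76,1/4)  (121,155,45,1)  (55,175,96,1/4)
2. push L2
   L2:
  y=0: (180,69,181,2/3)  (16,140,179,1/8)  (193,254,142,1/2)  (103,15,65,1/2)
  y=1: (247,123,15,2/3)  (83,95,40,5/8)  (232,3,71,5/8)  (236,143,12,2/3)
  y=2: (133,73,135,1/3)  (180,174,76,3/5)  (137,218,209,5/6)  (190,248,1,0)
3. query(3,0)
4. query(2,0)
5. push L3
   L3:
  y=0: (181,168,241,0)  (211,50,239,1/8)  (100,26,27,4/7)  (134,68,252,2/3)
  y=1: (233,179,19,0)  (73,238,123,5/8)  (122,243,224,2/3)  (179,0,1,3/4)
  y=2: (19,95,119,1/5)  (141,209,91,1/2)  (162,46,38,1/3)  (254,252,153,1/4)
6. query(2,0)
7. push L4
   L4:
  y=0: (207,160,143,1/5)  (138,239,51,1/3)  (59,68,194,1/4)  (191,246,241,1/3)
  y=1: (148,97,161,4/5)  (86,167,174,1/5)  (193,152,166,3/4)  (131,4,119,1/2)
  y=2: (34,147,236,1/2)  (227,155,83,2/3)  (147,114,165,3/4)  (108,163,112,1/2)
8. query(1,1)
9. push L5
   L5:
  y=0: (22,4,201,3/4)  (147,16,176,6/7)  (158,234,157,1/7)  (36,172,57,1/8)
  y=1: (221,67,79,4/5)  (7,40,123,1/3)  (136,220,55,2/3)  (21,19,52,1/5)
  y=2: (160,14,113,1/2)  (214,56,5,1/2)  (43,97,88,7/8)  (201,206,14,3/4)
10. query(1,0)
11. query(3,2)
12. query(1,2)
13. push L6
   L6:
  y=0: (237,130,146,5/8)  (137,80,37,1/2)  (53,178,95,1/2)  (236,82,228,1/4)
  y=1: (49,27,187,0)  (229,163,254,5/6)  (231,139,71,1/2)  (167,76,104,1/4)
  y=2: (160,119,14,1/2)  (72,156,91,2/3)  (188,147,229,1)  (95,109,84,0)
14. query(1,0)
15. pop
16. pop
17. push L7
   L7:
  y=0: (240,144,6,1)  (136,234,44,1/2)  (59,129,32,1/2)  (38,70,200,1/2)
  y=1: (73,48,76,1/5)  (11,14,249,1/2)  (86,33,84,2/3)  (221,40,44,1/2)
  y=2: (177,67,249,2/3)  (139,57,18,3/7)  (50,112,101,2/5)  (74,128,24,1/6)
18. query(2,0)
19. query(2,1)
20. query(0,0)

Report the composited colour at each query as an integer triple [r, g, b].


at x=3,y=0 over L1,L2:
+L1 (α=1) → [29, 207, 96]
+L2 (α=1/2) → [66, 111, 161/2]
→ [66, 111, 80]

query (2,0) [L1,L2] — begin 0,0,0
+L1 (α=1/2) → [36, 122, 221/2]
+L2 (α=1/2) → [229/2, 188, 505/4]
= [114, 188, 126]

query (2,0) [L1,L2,L3] — begin 0,0,0
L1 α=1/2: [36, 122, 221/2]
L2 α=1/2: [229/2, 188, 505/4]
L3 α=4/7: [1487/14, 668/7, 1947/28]
rounded: [106, 95, 70]

at x=1,y=1 over L1,L2,L3,L4:
+L1 (α=1/7) → [237/7, 78/7, 153/7]
+L2 (α=5/8) → [452/7, 3559/56, 1859/56]
+L3 (α=5/8) → [3911/56, 77317/448, 40017/448]
+L4 (α=1/5) → [1023/14, 96021/560, 11901/112]
= [73, 171, 106]

at x=1,y=0 over L1,L2,L3,L4,L5:
+L1 (α=5/8) → [55/8, 85/2, 365/8]
+L2 (α=1/8) → [513/64, 875/16, 3987/64]
+L3 (α=1/8) → [17095/512, 6925/128, 43205/512]
+L4 (α=1/3) → [52423/768, 7407/64, 56261/768]
+L5 (α=6/7) → [104257/768, 13551/448, 867269/5376]
rounded: [136, 30, 161]

at x=3,y=2 over L1,L2,L3,L4,L5:
after L1 α=1/4: [55/4, 175/4, 24]
after L2 α=0: [55/4, 175/4, 24]
after L3 α=1/4: [1181/16, 1533/16, 225/4]
after L4 α=1/2: [2909/32, 4141/32, 673/8]
after L5 α=3/4: [22205/128, 23917/128, 1009/32]
→ [173, 187, 32]

query (1,2) [L1,L2,L3,L4,L5] — begin 0,0,0
+L1 (α=1/4) → [14, 53/2, 19]
+L2 (α=3/5) → [568/5, 115, 266/5]
+L3 (α=1/2) → [1273/10, 162, 721/10]
+L4 (α=2/3) → [5813/30, 472/3, 2381/30]
+L5 (α=1/2) → [12233/60, 320/3, 2531/60]
rounded: [204, 107, 42]

at x=1,y=0 over L1,L2,L3,L4,L5,L6:
L1 α=5/8: [55/8, 85/2, 365/8]
L2 α=1/8: [513/64, 875/16, 3987/64]
L3 α=1/8: [17095/512, 6925/128, 43205/512]
L4 α=1/3: [52423/768, 7407/64, 56261/768]
L5 α=6/7: [104257/768, 13551/448, 867269/5376]
L6 α=1/2: [209473/1536, 49391/896, 1066181/10752]
rounded: [136, 55, 99]

(2,0) stack=L1,L2,L3,L4,L7; from [0,0,0]:
after L1 α=1/2: [36, 122, 221/2]
after L2 α=1/2: [229/2, 188, 505/4]
after L3 α=4/7: [1487/14, 668/7, 1947/28]
after L4 α=1/4: [5287/56, 620/7, 11273/112]
after L7 α=1/2: [8591/112, 1523/14, 14857/224]
= [77, 109, 66]

at x=2,y=1 over L1,L2,L3,L4,L7:
+L1 (α=1/2) → [21, 191/2, 25]
+L2 (α=5/8) → [1223/8, 603/16, 215/4]
+L3 (α=2/3) → [3175/24, 2793/16, 669/4]
+L4 (α=3/4) → [17071/96, 10089/64, 2661/16]
+L7 (α=2/3) → [33583/288, 4771/64, 1783/16]
→ [117, 75, 111]

at x=0,y=0 over L1,L2,L3,L4,L7:
after L1 α=1/2: [95, 71, 31/2]
after L2 α=2/3: [455/3, 209/3, 755/6]
after L3 α=0: [455/3, 209/3, 755/6]
after L4 α=1/5: [2441/15, 1316/15, 1939/15]
after L7 α=1: [240, 144, 6]
= [240, 144, 6]


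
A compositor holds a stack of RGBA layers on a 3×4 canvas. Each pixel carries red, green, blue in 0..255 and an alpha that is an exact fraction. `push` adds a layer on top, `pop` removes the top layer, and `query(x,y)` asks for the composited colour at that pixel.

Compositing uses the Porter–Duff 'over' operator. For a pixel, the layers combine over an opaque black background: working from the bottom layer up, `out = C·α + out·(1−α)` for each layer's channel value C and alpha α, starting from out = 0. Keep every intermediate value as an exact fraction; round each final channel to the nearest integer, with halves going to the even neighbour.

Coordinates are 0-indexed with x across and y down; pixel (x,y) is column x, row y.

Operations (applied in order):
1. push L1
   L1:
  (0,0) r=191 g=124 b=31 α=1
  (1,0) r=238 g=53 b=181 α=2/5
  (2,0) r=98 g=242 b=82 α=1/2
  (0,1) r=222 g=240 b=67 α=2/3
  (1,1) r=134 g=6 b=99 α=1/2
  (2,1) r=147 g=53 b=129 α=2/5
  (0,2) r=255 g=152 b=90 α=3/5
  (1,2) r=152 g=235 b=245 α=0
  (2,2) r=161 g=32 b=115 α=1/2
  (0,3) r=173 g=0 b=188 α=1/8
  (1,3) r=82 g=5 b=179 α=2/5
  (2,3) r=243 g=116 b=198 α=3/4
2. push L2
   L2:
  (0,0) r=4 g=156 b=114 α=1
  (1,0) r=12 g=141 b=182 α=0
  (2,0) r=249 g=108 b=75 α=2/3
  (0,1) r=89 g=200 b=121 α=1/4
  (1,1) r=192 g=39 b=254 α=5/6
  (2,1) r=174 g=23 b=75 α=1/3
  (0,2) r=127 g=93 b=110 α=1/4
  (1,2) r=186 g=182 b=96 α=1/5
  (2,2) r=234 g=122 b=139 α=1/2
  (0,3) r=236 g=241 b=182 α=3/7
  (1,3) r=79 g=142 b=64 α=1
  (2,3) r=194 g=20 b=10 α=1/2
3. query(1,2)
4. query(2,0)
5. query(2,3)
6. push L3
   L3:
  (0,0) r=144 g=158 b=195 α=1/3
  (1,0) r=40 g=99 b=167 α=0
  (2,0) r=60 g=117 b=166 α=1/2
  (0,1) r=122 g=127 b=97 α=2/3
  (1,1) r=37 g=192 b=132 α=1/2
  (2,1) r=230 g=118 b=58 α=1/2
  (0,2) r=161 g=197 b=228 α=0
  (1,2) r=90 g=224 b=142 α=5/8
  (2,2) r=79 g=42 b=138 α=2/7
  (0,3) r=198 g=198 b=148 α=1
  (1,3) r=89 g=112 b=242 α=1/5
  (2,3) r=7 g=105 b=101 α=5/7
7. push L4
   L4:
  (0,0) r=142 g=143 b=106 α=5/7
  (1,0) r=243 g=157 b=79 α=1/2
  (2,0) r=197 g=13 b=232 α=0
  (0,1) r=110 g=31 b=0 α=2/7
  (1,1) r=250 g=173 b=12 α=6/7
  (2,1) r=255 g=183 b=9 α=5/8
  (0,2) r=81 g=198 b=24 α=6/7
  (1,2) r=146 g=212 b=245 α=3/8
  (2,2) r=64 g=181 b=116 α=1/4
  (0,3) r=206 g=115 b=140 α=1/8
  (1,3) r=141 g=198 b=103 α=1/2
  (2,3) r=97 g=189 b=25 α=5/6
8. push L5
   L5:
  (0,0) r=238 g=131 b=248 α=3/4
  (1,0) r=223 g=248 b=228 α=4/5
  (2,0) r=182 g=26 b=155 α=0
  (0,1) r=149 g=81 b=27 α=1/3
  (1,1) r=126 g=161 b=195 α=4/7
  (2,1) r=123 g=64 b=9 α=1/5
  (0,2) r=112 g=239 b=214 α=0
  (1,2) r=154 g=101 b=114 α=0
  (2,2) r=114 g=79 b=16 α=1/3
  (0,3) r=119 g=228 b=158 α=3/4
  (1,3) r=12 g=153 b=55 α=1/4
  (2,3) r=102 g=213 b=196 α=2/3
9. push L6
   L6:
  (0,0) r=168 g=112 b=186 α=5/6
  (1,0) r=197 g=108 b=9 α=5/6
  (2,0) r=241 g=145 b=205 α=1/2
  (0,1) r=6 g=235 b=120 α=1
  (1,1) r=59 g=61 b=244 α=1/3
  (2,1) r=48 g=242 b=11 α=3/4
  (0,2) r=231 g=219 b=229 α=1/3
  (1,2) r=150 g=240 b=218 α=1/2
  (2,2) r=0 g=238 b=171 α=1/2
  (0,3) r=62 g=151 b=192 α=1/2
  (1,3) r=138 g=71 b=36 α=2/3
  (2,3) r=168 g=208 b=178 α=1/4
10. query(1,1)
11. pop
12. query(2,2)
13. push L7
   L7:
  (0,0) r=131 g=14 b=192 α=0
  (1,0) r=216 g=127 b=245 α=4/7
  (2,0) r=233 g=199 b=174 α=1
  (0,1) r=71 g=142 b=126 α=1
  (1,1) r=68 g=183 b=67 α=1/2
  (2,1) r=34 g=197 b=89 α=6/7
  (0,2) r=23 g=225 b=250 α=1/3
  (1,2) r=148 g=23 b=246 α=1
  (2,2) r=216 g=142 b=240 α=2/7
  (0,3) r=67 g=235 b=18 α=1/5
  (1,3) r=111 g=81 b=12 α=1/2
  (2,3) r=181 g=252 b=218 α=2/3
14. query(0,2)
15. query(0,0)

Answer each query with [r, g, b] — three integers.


at x=1,y=2 over L1,L2:
L1 α=0: [0, 0, 0]
L2 α=1/5: [186/5, 182/5, 96/5]
= [37, 36, 19]

(2,0) stack=L1,L2; from [0,0,0]:
+L1 (α=1/2) → [49, 121, 41]
+L2 (α=2/3) → [547/3, 337/3, 191/3]
→ [182, 112, 64]

query (2,3) [L1,L2] — begin 0,0,0
+L1 (α=3/4) → [729/4, 87, 297/2]
+L2 (α=1/2) → [1505/8, 107/2, 317/4]
= [188, 54, 79]

at x=1,y=1 over L1,L2,L3,L4,L5,L6:
L1 α=1/2: [67, 3, 99/2]
L2 α=5/6: [1027/6, 33, 2639/12]
L3 α=1/2: [1249/12, 225/2, 4223/24]
L4 α=6/7: [19249/84, 2301/14, 5951/168]
L5 α=4/7: [33361/196, 15919/98, 49631/392]
L6 α=1/3: [39143/294, 18908/147, 32485/196]
→ [133, 129, 166]

query (2,2) [L1,L2,L3,L4,L5] — begin 0,0,0
L1 α=1/2: [161/2, 16, 115/2]
L2 α=1/2: [629/4, 69, 393/4]
L3 α=2/7: [3777/28, 429/7, 3069/28]
L4 α=1/4: [13123/112, 1277/14, 12455/112]
L5 α=1/3: [19507/168, 610/7, 13351/168]
= [116, 87, 79]

query (0,2) [L1,L2,L3,L4,L5,L7] — begin 0,0,0
+L1 (α=3/5) → [153, 456/5, 54]
+L2 (α=1/4) → [293/2, 1833/20, 68]
+L3 (α=0) → [293/2, 1833/20, 68]
+L4 (α=6/7) → [1265/14, 25593/140, 212/7]
+L5 (α=0) → [1265/14, 25593/140, 212/7]
+L7 (α=1/3) → [1426/21, 13781/70, 2174/21]
→ [68, 197, 104]

(0,0) stack=L1,L2,L3,L4,L5,L7; from [0,0,0]:
after L1 α=1: [191, 124, 31]
after L2 α=1: [4, 156, 114]
after L3 α=1/3: [152/3, 470/3, 141]
after L4 α=5/7: [2434/21, 3085/21, 116]
after L5 α=3/4: [4357/21, 5669/42, 215]
after L7 α=0: [4357/21, 5669/42, 215]
rounded: [207, 135, 215]


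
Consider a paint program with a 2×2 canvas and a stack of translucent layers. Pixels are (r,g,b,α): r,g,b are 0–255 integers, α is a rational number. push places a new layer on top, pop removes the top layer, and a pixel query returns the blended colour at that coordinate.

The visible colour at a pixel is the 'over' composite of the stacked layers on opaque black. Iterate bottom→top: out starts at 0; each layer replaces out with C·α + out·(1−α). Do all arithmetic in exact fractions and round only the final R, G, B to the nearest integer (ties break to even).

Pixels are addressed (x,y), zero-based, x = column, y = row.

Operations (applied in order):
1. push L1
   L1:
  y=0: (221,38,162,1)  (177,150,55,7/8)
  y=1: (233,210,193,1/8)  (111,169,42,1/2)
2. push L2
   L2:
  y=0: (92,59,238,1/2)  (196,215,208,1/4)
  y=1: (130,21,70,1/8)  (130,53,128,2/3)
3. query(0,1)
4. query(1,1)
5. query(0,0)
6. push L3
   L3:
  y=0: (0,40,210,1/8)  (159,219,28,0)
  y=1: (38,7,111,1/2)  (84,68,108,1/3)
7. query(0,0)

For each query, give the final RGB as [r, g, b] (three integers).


query (0,1) [L1,L2] — begin 0,0,0
L1 α=1/8: [233/8, 105/4, 193/8]
L2 α=1/8: [2671/64, 819/32, 1911/64]
rounded: [42, 26, 30]

query (1,1) [L1,L2] — begin 0,0,0
after L1 α=1/2: [111/2, 169/2, 21]
after L2 α=2/3: [631/6, 127/2, 277/3]
→ [105, 64, 92]

query (0,0) [L1,L2] — begin 0,0,0
after L1 α=1: [221, 38, 162]
after L2 α=1/2: [313/2, 97/2, 200]
rounded: [156, 48, 200]

(0,0) stack=L1,L2,L3; from [0,0,0]:
after L1 α=1: [221, 38, 162]
after L2 α=1/2: [313/2, 97/2, 200]
after L3 α=1/8: [2191/16, 759/16, 805/4]
= [137, 47, 201]
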